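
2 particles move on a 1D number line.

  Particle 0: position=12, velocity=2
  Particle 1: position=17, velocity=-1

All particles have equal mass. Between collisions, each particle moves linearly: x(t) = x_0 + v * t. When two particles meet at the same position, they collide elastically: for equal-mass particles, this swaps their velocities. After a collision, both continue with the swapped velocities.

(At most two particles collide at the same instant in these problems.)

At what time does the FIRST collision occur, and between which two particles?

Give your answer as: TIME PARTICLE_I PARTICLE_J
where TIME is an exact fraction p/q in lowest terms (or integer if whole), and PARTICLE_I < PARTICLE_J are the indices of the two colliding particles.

Answer: 5/3 0 1

Derivation:
Pair (0,1): pos 12,17 vel 2,-1 -> gap=5, closing at 3/unit, collide at t=5/3
Earliest collision: t=5/3 between 0 and 1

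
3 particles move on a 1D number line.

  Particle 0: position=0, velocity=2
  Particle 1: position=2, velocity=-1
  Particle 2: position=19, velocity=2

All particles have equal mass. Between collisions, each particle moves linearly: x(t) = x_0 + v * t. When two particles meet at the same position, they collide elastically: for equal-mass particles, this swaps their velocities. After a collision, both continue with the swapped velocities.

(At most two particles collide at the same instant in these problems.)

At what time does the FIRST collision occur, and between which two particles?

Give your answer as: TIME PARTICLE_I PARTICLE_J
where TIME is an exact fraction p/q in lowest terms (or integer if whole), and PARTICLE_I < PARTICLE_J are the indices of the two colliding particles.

Answer: 2/3 0 1

Derivation:
Pair (0,1): pos 0,2 vel 2,-1 -> gap=2, closing at 3/unit, collide at t=2/3
Pair (1,2): pos 2,19 vel -1,2 -> not approaching (rel speed -3 <= 0)
Earliest collision: t=2/3 between 0 and 1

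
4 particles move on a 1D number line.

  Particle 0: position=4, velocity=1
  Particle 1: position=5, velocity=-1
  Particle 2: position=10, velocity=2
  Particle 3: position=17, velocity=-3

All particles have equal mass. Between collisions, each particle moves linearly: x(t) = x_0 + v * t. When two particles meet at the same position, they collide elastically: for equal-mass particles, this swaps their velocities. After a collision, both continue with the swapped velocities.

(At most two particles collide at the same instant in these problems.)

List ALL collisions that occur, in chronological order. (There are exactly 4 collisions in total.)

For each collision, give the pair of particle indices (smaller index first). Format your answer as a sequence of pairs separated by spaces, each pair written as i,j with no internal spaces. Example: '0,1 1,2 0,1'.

Collision at t=1/2: particles 0 and 1 swap velocities; positions: p0=9/2 p1=9/2 p2=11 p3=31/2; velocities now: v0=-1 v1=1 v2=2 v3=-3
Collision at t=7/5: particles 2 and 3 swap velocities; positions: p0=18/5 p1=27/5 p2=64/5 p3=64/5; velocities now: v0=-1 v1=1 v2=-3 v3=2
Collision at t=13/4: particles 1 and 2 swap velocities; positions: p0=7/4 p1=29/4 p2=29/4 p3=33/2; velocities now: v0=-1 v1=-3 v2=1 v3=2
Collision at t=6: particles 0 and 1 swap velocities; positions: p0=-1 p1=-1 p2=10 p3=22; velocities now: v0=-3 v1=-1 v2=1 v3=2

Answer: 0,1 2,3 1,2 0,1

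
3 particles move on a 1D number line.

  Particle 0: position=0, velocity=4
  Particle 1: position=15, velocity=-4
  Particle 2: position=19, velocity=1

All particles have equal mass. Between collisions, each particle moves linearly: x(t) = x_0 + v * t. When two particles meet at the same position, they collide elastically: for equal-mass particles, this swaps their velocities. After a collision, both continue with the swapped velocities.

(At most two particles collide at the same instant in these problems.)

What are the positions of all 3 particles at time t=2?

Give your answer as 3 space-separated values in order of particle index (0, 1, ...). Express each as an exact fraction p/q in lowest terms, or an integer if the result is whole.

Answer: 7 8 21

Derivation:
Collision at t=15/8: particles 0 and 1 swap velocities; positions: p0=15/2 p1=15/2 p2=167/8; velocities now: v0=-4 v1=4 v2=1
Advance to t=2 (no further collisions before then); velocities: v0=-4 v1=4 v2=1; positions = 7 8 21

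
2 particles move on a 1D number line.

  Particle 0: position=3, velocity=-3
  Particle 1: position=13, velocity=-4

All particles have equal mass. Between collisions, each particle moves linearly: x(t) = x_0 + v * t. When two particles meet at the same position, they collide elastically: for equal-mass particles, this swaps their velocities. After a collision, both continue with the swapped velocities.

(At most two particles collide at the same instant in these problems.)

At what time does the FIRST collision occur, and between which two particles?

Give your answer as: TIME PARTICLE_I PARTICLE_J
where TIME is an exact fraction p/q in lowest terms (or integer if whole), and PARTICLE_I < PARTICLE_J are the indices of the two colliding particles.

Answer: 10 0 1

Derivation:
Pair (0,1): pos 3,13 vel -3,-4 -> gap=10, closing at 1/unit, collide at t=10
Earliest collision: t=10 between 0 and 1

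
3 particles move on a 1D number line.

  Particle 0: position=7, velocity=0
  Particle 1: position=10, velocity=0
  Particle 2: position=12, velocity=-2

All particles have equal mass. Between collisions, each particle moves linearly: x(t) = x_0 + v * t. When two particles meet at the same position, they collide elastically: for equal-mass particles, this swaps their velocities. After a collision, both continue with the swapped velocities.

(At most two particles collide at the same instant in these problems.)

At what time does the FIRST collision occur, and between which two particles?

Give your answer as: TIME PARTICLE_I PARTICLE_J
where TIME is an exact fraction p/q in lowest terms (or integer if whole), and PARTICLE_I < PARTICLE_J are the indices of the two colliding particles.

Answer: 1 1 2

Derivation:
Pair (0,1): pos 7,10 vel 0,0 -> not approaching (rel speed 0 <= 0)
Pair (1,2): pos 10,12 vel 0,-2 -> gap=2, closing at 2/unit, collide at t=1
Earliest collision: t=1 between 1 and 2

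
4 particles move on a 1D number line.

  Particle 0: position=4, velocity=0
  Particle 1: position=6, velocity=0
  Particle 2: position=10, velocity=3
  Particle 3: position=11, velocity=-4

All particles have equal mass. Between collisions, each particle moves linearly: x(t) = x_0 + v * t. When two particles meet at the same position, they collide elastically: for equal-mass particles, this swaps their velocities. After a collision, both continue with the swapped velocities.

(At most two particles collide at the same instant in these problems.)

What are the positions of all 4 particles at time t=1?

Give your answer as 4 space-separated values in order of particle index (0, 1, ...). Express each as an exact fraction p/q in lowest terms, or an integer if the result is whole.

Answer: 4 6 7 13

Derivation:
Collision at t=1/7: particles 2 and 3 swap velocities; positions: p0=4 p1=6 p2=73/7 p3=73/7; velocities now: v0=0 v1=0 v2=-4 v3=3
Advance to t=1 (no further collisions before then); velocities: v0=0 v1=0 v2=-4 v3=3; positions = 4 6 7 13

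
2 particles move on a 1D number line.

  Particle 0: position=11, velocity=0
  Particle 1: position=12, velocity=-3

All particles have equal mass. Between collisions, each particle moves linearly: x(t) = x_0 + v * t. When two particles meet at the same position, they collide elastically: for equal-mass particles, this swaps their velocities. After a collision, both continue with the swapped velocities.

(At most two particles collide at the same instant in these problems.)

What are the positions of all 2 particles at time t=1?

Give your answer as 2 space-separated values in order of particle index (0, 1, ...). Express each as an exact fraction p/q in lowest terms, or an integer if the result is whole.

Answer: 9 11

Derivation:
Collision at t=1/3: particles 0 and 1 swap velocities; positions: p0=11 p1=11; velocities now: v0=-3 v1=0
Advance to t=1 (no further collisions before then); velocities: v0=-3 v1=0; positions = 9 11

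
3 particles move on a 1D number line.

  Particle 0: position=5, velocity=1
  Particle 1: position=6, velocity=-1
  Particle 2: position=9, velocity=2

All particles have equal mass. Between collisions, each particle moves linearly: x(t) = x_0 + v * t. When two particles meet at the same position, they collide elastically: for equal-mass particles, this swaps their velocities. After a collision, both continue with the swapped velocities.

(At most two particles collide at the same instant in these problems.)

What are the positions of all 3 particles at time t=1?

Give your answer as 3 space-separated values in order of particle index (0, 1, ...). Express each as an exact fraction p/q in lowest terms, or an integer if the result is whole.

Collision at t=1/2: particles 0 and 1 swap velocities; positions: p0=11/2 p1=11/2 p2=10; velocities now: v0=-1 v1=1 v2=2
Advance to t=1 (no further collisions before then); velocities: v0=-1 v1=1 v2=2; positions = 5 6 11

Answer: 5 6 11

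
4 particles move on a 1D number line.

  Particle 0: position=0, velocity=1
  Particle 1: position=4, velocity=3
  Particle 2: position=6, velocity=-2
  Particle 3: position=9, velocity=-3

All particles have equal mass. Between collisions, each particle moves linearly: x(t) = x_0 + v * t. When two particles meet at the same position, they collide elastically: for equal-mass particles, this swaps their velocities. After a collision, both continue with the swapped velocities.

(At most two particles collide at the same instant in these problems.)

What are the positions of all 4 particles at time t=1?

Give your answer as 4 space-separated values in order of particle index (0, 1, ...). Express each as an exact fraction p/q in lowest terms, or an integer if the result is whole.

Collision at t=2/5: particles 1 and 2 swap velocities; positions: p0=2/5 p1=26/5 p2=26/5 p3=39/5; velocities now: v0=1 v1=-2 v2=3 v3=-3
Collision at t=5/6: particles 2 and 3 swap velocities; positions: p0=5/6 p1=13/3 p2=13/2 p3=13/2; velocities now: v0=1 v1=-2 v2=-3 v3=3
Advance to t=1 (no further collisions before then); velocities: v0=1 v1=-2 v2=-3 v3=3; positions = 1 4 6 7

Answer: 1 4 6 7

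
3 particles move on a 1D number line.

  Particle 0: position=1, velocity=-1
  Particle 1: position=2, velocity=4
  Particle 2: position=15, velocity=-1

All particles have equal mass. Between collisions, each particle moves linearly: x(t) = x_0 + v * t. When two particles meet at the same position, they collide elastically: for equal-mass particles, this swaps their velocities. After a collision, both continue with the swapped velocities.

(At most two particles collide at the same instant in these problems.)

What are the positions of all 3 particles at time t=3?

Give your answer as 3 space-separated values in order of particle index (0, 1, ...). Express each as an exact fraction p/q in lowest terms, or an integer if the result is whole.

Collision at t=13/5: particles 1 and 2 swap velocities; positions: p0=-8/5 p1=62/5 p2=62/5; velocities now: v0=-1 v1=-1 v2=4
Advance to t=3 (no further collisions before then); velocities: v0=-1 v1=-1 v2=4; positions = -2 12 14

Answer: -2 12 14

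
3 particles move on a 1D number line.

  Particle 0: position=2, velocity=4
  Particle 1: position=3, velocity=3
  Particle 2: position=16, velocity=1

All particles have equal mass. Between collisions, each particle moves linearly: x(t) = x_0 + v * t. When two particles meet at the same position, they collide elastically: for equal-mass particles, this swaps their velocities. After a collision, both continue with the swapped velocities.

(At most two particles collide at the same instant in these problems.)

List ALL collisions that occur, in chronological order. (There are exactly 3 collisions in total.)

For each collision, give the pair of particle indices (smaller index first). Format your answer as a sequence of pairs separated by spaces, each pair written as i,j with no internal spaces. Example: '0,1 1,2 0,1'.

Answer: 0,1 1,2 0,1

Derivation:
Collision at t=1: particles 0 and 1 swap velocities; positions: p0=6 p1=6 p2=17; velocities now: v0=3 v1=4 v2=1
Collision at t=14/3: particles 1 and 2 swap velocities; positions: p0=17 p1=62/3 p2=62/3; velocities now: v0=3 v1=1 v2=4
Collision at t=13/2: particles 0 and 1 swap velocities; positions: p0=45/2 p1=45/2 p2=28; velocities now: v0=1 v1=3 v2=4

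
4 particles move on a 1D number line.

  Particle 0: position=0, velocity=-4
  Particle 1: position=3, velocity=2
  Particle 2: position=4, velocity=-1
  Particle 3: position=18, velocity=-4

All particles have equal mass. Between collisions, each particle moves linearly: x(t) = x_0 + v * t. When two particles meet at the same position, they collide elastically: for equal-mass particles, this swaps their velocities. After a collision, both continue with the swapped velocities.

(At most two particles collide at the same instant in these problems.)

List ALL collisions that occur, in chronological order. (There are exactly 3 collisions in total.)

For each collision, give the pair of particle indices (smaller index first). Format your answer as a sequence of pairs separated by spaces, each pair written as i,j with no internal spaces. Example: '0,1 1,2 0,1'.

Collision at t=1/3: particles 1 and 2 swap velocities; positions: p0=-4/3 p1=11/3 p2=11/3 p3=50/3; velocities now: v0=-4 v1=-1 v2=2 v3=-4
Collision at t=5/2: particles 2 and 3 swap velocities; positions: p0=-10 p1=3/2 p2=8 p3=8; velocities now: v0=-4 v1=-1 v2=-4 v3=2
Collision at t=14/3: particles 1 and 2 swap velocities; positions: p0=-56/3 p1=-2/3 p2=-2/3 p3=37/3; velocities now: v0=-4 v1=-4 v2=-1 v3=2

Answer: 1,2 2,3 1,2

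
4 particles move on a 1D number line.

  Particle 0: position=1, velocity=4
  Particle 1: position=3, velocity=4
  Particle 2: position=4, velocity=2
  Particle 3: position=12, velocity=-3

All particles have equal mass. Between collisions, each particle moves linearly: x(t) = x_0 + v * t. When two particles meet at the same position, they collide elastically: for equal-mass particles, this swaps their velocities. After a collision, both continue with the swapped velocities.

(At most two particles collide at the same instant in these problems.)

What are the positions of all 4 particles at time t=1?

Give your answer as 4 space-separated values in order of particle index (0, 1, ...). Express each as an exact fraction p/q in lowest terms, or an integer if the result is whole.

Collision at t=1/2: particles 1 and 2 swap velocities; positions: p0=3 p1=5 p2=5 p3=21/2; velocities now: v0=4 v1=2 v2=4 v3=-3
Advance to t=1 (no further collisions before then); velocities: v0=4 v1=2 v2=4 v3=-3; positions = 5 6 7 9

Answer: 5 6 7 9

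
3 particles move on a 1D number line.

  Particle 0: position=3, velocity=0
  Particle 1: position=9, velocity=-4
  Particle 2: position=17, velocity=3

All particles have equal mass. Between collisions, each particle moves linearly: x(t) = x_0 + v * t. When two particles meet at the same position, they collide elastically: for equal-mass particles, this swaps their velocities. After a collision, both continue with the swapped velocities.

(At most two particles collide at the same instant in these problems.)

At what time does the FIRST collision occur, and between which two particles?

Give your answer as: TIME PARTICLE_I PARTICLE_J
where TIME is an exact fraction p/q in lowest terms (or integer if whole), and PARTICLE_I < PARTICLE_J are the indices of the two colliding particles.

Answer: 3/2 0 1

Derivation:
Pair (0,1): pos 3,9 vel 0,-4 -> gap=6, closing at 4/unit, collide at t=3/2
Pair (1,2): pos 9,17 vel -4,3 -> not approaching (rel speed -7 <= 0)
Earliest collision: t=3/2 between 0 and 1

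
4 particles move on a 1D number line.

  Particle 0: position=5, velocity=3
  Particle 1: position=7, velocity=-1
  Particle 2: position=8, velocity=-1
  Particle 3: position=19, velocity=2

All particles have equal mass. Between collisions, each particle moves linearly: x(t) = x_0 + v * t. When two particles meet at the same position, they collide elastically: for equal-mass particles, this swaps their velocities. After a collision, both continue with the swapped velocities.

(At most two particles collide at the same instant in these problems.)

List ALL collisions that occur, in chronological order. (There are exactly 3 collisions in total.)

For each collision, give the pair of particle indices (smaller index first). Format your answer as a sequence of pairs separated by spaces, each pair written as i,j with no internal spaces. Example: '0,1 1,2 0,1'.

Collision at t=1/2: particles 0 and 1 swap velocities; positions: p0=13/2 p1=13/2 p2=15/2 p3=20; velocities now: v0=-1 v1=3 v2=-1 v3=2
Collision at t=3/4: particles 1 and 2 swap velocities; positions: p0=25/4 p1=29/4 p2=29/4 p3=41/2; velocities now: v0=-1 v1=-1 v2=3 v3=2
Collision at t=14: particles 2 and 3 swap velocities; positions: p0=-7 p1=-6 p2=47 p3=47; velocities now: v0=-1 v1=-1 v2=2 v3=3

Answer: 0,1 1,2 2,3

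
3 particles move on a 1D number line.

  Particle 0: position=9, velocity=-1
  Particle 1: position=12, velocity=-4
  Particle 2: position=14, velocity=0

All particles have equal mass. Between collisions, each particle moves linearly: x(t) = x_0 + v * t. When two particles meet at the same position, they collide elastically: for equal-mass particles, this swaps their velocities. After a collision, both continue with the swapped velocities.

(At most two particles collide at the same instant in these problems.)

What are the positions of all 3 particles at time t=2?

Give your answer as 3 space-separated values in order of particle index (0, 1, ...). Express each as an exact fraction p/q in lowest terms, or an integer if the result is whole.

Collision at t=1: particles 0 and 1 swap velocities; positions: p0=8 p1=8 p2=14; velocities now: v0=-4 v1=-1 v2=0
Advance to t=2 (no further collisions before then); velocities: v0=-4 v1=-1 v2=0; positions = 4 7 14

Answer: 4 7 14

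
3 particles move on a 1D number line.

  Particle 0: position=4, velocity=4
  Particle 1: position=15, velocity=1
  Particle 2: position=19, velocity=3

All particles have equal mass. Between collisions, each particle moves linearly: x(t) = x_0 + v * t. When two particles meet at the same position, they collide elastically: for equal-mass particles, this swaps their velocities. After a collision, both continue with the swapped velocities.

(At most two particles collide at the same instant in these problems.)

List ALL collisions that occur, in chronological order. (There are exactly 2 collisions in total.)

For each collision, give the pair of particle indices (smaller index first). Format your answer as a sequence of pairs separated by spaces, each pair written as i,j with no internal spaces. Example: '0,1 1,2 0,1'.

Answer: 0,1 1,2

Derivation:
Collision at t=11/3: particles 0 and 1 swap velocities; positions: p0=56/3 p1=56/3 p2=30; velocities now: v0=1 v1=4 v2=3
Collision at t=15: particles 1 and 2 swap velocities; positions: p0=30 p1=64 p2=64; velocities now: v0=1 v1=3 v2=4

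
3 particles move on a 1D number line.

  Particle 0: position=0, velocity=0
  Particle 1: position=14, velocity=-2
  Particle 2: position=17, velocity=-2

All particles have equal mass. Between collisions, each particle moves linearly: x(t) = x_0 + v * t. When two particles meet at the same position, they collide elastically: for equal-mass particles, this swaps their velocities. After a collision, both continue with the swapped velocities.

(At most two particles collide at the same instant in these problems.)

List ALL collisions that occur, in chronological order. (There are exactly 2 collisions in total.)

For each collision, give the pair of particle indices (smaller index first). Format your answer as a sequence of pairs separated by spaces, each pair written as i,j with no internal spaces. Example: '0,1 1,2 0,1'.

Answer: 0,1 1,2

Derivation:
Collision at t=7: particles 0 and 1 swap velocities; positions: p0=0 p1=0 p2=3; velocities now: v0=-2 v1=0 v2=-2
Collision at t=17/2: particles 1 and 2 swap velocities; positions: p0=-3 p1=0 p2=0; velocities now: v0=-2 v1=-2 v2=0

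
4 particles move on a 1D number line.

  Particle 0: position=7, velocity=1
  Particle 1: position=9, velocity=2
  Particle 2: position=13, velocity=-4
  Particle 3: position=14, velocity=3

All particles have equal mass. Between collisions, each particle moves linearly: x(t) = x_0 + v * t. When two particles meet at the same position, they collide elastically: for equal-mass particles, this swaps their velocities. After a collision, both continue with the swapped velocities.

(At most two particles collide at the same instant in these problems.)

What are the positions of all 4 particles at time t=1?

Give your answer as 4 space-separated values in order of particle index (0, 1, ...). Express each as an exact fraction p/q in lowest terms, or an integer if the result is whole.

Collision at t=2/3: particles 1 and 2 swap velocities; positions: p0=23/3 p1=31/3 p2=31/3 p3=16; velocities now: v0=1 v1=-4 v2=2 v3=3
Advance to t=1 (no further collisions before then); velocities: v0=1 v1=-4 v2=2 v3=3; positions = 8 9 11 17

Answer: 8 9 11 17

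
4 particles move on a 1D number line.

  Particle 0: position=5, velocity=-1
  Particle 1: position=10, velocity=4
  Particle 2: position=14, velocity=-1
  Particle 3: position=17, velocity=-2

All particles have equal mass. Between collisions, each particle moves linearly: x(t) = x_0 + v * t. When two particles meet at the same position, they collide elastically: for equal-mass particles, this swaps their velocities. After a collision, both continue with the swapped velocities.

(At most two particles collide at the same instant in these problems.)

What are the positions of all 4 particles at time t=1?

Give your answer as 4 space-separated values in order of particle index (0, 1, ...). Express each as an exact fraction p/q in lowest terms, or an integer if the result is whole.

Answer: 4 13 14 15

Derivation:
Collision at t=4/5: particles 1 and 2 swap velocities; positions: p0=21/5 p1=66/5 p2=66/5 p3=77/5; velocities now: v0=-1 v1=-1 v2=4 v3=-2
Advance to t=1 (no further collisions before then); velocities: v0=-1 v1=-1 v2=4 v3=-2; positions = 4 13 14 15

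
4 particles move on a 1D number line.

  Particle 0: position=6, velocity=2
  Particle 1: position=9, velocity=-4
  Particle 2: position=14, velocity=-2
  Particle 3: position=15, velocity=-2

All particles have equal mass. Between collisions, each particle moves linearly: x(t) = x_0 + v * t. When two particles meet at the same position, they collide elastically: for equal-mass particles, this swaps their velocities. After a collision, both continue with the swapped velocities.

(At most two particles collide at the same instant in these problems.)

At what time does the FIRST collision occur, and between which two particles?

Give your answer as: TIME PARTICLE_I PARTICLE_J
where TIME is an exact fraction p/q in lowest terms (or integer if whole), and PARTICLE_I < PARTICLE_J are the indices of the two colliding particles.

Answer: 1/2 0 1

Derivation:
Pair (0,1): pos 6,9 vel 2,-4 -> gap=3, closing at 6/unit, collide at t=1/2
Pair (1,2): pos 9,14 vel -4,-2 -> not approaching (rel speed -2 <= 0)
Pair (2,3): pos 14,15 vel -2,-2 -> not approaching (rel speed 0 <= 0)
Earliest collision: t=1/2 between 0 and 1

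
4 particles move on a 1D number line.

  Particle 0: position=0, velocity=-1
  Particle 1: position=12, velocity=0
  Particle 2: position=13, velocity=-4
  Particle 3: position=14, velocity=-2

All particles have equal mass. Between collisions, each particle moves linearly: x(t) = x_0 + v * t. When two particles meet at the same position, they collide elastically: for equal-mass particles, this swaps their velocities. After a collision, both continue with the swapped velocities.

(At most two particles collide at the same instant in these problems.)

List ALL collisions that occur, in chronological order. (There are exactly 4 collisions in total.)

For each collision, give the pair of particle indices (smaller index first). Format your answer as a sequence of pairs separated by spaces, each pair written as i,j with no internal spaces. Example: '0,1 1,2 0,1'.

Answer: 1,2 2,3 0,1 1,2

Derivation:
Collision at t=1/4: particles 1 and 2 swap velocities; positions: p0=-1/4 p1=12 p2=12 p3=27/2; velocities now: v0=-1 v1=-4 v2=0 v3=-2
Collision at t=1: particles 2 and 3 swap velocities; positions: p0=-1 p1=9 p2=12 p3=12; velocities now: v0=-1 v1=-4 v2=-2 v3=0
Collision at t=13/3: particles 0 and 1 swap velocities; positions: p0=-13/3 p1=-13/3 p2=16/3 p3=12; velocities now: v0=-4 v1=-1 v2=-2 v3=0
Collision at t=14: particles 1 and 2 swap velocities; positions: p0=-43 p1=-14 p2=-14 p3=12; velocities now: v0=-4 v1=-2 v2=-1 v3=0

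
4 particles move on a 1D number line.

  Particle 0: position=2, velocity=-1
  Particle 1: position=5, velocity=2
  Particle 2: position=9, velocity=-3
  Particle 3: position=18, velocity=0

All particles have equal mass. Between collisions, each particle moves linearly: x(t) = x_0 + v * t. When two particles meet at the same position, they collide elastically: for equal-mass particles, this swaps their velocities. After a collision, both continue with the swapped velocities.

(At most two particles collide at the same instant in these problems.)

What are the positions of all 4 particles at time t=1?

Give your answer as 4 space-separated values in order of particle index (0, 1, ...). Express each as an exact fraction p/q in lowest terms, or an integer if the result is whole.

Answer: 1 6 7 18

Derivation:
Collision at t=4/5: particles 1 and 2 swap velocities; positions: p0=6/5 p1=33/5 p2=33/5 p3=18; velocities now: v0=-1 v1=-3 v2=2 v3=0
Advance to t=1 (no further collisions before then); velocities: v0=-1 v1=-3 v2=2 v3=0; positions = 1 6 7 18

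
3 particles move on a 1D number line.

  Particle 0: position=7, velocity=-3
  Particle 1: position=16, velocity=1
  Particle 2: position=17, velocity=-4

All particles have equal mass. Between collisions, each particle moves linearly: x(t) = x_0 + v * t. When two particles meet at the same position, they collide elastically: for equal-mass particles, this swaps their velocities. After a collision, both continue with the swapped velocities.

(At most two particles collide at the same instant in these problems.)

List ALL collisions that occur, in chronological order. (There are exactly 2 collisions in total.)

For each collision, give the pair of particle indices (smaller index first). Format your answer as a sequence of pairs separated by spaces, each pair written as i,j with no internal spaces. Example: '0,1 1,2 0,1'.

Answer: 1,2 0,1

Derivation:
Collision at t=1/5: particles 1 and 2 swap velocities; positions: p0=32/5 p1=81/5 p2=81/5; velocities now: v0=-3 v1=-4 v2=1
Collision at t=10: particles 0 and 1 swap velocities; positions: p0=-23 p1=-23 p2=26; velocities now: v0=-4 v1=-3 v2=1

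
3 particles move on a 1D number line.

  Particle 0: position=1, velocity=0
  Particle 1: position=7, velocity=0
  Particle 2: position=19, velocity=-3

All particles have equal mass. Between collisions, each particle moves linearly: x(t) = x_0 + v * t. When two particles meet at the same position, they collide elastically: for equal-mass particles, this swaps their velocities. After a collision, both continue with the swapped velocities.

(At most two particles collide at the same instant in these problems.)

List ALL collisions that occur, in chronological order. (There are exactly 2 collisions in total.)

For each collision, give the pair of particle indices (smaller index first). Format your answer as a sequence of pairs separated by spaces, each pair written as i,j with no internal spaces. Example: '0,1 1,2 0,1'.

Collision at t=4: particles 1 and 2 swap velocities; positions: p0=1 p1=7 p2=7; velocities now: v0=0 v1=-3 v2=0
Collision at t=6: particles 0 and 1 swap velocities; positions: p0=1 p1=1 p2=7; velocities now: v0=-3 v1=0 v2=0

Answer: 1,2 0,1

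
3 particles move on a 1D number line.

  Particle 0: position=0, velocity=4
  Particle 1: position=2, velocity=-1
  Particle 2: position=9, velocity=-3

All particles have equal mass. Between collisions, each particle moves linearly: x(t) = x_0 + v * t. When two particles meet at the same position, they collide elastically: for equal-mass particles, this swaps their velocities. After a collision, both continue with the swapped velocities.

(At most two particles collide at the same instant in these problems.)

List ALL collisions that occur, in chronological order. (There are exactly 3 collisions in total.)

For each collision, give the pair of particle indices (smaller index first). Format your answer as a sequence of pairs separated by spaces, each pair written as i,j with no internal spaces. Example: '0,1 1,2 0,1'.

Answer: 0,1 1,2 0,1

Derivation:
Collision at t=2/5: particles 0 and 1 swap velocities; positions: p0=8/5 p1=8/5 p2=39/5; velocities now: v0=-1 v1=4 v2=-3
Collision at t=9/7: particles 1 and 2 swap velocities; positions: p0=5/7 p1=36/7 p2=36/7; velocities now: v0=-1 v1=-3 v2=4
Collision at t=7/2: particles 0 and 1 swap velocities; positions: p0=-3/2 p1=-3/2 p2=14; velocities now: v0=-3 v1=-1 v2=4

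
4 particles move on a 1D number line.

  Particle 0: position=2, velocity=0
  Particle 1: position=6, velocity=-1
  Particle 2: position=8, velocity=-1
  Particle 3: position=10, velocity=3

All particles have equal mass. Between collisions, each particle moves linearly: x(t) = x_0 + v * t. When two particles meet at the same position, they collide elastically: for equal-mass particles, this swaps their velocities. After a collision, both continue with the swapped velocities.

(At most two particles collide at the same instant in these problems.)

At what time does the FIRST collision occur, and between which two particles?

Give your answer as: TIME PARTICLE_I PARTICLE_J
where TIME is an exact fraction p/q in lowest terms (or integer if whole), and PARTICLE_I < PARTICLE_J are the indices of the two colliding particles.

Pair (0,1): pos 2,6 vel 0,-1 -> gap=4, closing at 1/unit, collide at t=4
Pair (1,2): pos 6,8 vel -1,-1 -> not approaching (rel speed 0 <= 0)
Pair (2,3): pos 8,10 vel -1,3 -> not approaching (rel speed -4 <= 0)
Earliest collision: t=4 between 0 and 1

Answer: 4 0 1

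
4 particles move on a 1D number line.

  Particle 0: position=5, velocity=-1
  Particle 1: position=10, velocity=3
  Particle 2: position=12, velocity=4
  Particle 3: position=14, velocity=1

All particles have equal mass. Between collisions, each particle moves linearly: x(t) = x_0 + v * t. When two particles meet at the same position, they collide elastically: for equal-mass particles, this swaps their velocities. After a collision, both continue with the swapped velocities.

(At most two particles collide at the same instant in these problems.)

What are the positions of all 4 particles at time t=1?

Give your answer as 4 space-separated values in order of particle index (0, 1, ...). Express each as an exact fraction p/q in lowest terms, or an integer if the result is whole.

Collision at t=2/3: particles 2 and 3 swap velocities; positions: p0=13/3 p1=12 p2=44/3 p3=44/3; velocities now: v0=-1 v1=3 v2=1 v3=4
Advance to t=1 (no further collisions before then); velocities: v0=-1 v1=3 v2=1 v3=4; positions = 4 13 15 16

Answer: 4 13 15 16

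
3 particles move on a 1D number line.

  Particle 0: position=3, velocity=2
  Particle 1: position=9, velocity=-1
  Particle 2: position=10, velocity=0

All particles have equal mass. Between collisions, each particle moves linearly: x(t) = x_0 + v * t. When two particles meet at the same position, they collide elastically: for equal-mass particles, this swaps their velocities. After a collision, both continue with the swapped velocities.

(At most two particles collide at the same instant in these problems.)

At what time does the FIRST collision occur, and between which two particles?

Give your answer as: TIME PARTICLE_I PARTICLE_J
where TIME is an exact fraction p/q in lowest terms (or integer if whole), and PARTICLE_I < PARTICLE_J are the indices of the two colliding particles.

Pair (0,1): pos 3,9 vel 2,-1 -> gap=6, closing at 3/unit, collide at t=2
Pair (1,2): pos 9,10 vel -1,0 -> not approaching (rel speed -1 <= 0)
Earliest collision: t=2 between 0 and 1

Answer: 2 0 1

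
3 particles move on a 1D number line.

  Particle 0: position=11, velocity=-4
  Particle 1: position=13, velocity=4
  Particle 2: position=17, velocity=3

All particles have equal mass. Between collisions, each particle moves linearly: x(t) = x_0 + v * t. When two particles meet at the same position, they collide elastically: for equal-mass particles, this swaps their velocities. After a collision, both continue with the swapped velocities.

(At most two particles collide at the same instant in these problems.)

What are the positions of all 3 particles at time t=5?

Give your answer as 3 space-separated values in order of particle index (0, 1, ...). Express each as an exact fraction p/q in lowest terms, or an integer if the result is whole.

Answer: -9 32 33

Derivation:
Collision at t=4: particles 1 and 2 swap velocities; positions: p0=-5 p1=29 p2=29; velocities now: v0=-4 v1=3 v2=4
Advance to t=5 (no further collisions before then); velocities: v0=-4 v1=3 v2=4; positions = -9 32 33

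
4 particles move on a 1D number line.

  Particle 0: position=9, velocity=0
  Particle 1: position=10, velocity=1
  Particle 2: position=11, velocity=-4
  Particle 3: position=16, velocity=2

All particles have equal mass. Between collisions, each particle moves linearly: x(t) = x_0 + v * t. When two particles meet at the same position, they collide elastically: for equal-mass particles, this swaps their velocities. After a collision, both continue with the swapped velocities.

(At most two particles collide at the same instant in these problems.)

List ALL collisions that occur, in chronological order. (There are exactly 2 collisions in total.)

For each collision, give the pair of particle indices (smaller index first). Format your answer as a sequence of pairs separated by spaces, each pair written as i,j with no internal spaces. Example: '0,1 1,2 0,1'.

Collision at t=1/5: particles 1 and 2 swap velocities; positions: p0=9 p1=51/5 p2=51/5 p3=82/5; velocities now: v0=0 v1=-4 v2=1 v3=2
Collision at t=1/2: particles 0 and 1 swap velocities; positions: p0=9 p1=9 p2=21/2 p3=17; velocities now: v0=-4 v1=0 v2=1 v3=2

Answer: 1,2 0,1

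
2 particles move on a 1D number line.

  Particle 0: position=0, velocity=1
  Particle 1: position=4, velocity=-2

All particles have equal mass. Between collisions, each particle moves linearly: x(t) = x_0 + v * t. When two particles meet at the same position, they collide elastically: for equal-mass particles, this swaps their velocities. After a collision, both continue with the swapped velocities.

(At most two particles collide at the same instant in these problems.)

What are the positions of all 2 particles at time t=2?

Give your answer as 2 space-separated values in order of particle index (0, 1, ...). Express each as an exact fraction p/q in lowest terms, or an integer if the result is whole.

Answer: 0 2

Derivation:
Collision at t=4/3: particles 0 and 1 swap velocities; positions: p0=4/3 p1=4/3; velocities now: v0=-2 v1=1
Advance to t=2 (no further collisions before then); velocities: v0=-2 v1=1; positions = 0 2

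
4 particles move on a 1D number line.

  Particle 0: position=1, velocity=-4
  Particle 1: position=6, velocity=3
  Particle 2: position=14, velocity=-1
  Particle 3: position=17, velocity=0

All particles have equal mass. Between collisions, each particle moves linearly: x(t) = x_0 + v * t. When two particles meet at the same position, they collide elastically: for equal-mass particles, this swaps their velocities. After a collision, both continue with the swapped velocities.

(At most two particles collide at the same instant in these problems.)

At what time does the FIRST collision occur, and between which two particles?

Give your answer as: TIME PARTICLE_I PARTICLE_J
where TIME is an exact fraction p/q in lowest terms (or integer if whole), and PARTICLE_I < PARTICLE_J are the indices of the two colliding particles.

Pair (0,1): pos 1,6 vel -4,3 -> not approaching (rel speed -7 <= 0)
Pair (1,2): pos 6,14 vel 3,-1 -> gap=8, closing at 4/unit, collide at t=2
Pair (2,3): pos 14,17 vel -1,0 -> not approaching (rel speed -1 <= 0)
Earliest collision: t=2 between 1 and 2

Answer: 2 1 2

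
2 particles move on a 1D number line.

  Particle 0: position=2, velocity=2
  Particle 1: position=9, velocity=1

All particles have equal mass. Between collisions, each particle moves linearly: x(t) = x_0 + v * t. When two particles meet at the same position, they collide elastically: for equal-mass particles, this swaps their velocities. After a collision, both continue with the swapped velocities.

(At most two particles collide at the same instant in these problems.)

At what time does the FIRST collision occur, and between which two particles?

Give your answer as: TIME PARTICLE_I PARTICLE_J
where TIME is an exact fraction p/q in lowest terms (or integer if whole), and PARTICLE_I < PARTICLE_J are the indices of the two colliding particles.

Pair (0,1): pos 2,9 vel 2,1 -> gap=7, closing at 1/unit, collide at t=7
Earliest collision: t=7 between 0 and 1

Answer: 7 0 1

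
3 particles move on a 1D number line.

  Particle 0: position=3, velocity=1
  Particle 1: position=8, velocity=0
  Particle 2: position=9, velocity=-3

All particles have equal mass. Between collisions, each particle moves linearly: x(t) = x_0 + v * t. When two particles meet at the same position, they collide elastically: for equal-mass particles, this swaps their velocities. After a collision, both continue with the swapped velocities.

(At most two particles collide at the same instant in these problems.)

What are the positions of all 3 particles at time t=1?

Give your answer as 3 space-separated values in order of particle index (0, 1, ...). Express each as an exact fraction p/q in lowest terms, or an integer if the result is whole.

Answer: 4 6 8

Derivation:
Collision at t=1/3: particles 1 and 2 swap velocities; positions: p0=10/3 p1=8 p2=8; velocities now: v0=1 v1=-3 v2=0
Advance to t=1 (no further collisions before then); velocities: v0=1 v1=-3 v2=0; positions = 4 6 8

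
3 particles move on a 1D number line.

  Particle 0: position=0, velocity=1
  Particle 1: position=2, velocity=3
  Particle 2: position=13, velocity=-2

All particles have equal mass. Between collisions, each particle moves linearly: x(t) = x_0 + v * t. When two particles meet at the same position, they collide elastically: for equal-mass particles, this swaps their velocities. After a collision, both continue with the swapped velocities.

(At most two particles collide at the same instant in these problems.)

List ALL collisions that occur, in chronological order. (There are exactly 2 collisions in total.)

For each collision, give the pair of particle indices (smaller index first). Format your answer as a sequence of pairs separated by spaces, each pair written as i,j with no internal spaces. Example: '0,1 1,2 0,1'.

Answer: 1,2 0,1

Derivation:
Collision at t=11/5: particles 1 and 2 swap velocities; positions: p0=11/5 p1=43/5 p2=43/5; velocities now: v0=1 v1=-2 v2=3
Collision at t=13/3: particles 0 and 1 swap velocities; positions: p0=13/3 p1=13/3 p2=15; velocities now: v0=-2 v1=1 v2=3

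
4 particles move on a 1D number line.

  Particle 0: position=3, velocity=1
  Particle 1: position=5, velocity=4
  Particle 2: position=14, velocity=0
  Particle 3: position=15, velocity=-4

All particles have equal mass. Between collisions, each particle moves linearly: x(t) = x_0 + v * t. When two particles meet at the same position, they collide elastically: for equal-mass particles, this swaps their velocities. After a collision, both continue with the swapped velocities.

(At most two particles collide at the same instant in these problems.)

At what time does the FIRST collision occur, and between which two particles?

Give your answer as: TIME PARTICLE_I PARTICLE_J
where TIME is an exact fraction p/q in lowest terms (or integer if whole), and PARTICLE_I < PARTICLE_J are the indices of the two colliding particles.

Answer: 1/4 2 3

Derivation:
Pair (0,1): pos 3,5 vel 1,4 -> not approaching (rel speed -3 <= 0)
Pair (1,2): pos 5,14 vel 4,0 -> gap=9, closing at 4/unit, collide at t=9/4
Pair (2,3): pos 14,15 vel 0,-4 -> gap=1, closing at 4/unit, collide at t=1/4
Earliest collision: t=1/4 between 2 and 3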